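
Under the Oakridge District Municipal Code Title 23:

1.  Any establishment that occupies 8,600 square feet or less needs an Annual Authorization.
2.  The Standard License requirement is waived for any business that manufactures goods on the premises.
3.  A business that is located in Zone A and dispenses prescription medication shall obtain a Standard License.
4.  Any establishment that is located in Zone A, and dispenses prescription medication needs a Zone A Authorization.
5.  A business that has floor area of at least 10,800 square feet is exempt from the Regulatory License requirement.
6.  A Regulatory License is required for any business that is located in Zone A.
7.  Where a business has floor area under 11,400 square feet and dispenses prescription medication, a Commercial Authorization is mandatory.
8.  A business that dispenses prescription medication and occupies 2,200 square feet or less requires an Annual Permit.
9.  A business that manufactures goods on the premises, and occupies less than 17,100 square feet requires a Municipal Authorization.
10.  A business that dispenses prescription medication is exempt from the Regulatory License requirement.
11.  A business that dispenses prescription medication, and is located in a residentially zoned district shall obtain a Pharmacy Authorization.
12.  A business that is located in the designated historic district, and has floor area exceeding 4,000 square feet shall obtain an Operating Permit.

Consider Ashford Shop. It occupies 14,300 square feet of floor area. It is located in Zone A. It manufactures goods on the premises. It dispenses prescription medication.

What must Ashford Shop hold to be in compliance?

1. floor area 14,300 square feet > 8,600 square feet → Annual Authorization not required.
2. manufactures goods on the premises → exempt from Standard License.
3. is located in Zone A; dispenses prescription medication → Standard License required.
4. is located in Zone A; dispenses prescription medication → Zone A Authorization required.
5. floor area 14,300 square feet ≥ 10,800 square feet → exempt from Regulatory License.
6. is located in Zone A → Regulatory License required.
7. floor area 14,300 square feet ≥ 11,400 square feet; dispenses prescription medication → Commercial Authorization not required.
8. dispenses prescription medication; floor area 14,300 square feet > 2,200 square feet → Annual Permit not required.
9. manufactures goods on the premises; floor area 14,300 square feet < 17,100 square feet → Municipal Authorization required.
10. dispenses prescription medication → exempt from Regulatory License.
11. dispenses prescription medication; is located in Zone A (not: is located in a residentially zoned district) → Pharmacy Authorization not required.
12. is located in Zone A (not: is located in the designated historic district); floor area 14,300 square feet > 4,000 square feet → Operating Permit not required.

Municipal Authorization, Zone A Authorization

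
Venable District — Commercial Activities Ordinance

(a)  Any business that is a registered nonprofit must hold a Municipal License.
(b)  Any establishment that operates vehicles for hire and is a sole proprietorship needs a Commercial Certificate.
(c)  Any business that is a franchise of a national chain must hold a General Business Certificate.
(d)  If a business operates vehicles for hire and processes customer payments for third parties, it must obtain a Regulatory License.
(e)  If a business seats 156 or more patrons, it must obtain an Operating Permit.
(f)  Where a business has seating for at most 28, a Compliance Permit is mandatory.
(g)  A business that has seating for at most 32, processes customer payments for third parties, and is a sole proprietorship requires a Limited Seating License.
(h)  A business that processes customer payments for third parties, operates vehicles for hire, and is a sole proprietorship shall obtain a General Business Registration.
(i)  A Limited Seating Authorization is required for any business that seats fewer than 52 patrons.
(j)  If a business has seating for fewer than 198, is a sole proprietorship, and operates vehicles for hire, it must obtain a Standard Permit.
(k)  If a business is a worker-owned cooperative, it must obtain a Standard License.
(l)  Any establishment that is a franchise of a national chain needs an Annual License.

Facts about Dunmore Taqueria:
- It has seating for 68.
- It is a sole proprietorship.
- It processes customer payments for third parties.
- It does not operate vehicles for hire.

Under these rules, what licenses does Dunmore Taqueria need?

None

(a) is a sole proprietorship (not: is a registered nonprofit) → Municipal License not required.
(b) does not operate vehicles for hire; is a sole proprietorship → Commercial Certificate not required.
(c) is a sole proprietorship (not: is a franchise of a national chain) → General Business Certificate not required.
(d) does not operate vehicles for hire; processes customer payments for third parties → Regulatory License not required.
(e) seating 68 < 156 → Operating Permit not required.
(f) seating 68 > 28 → Compliance Permit not required.
(g) seating 68 > 32; processes customer payments for third parties; is a sole proprietorship → Limited Seating License not required.
(h) processes customer payments for third parties; does not operate vehicles for hire; is a sole proprietorship → General Business Registration not required.
(i) seating 68 ≥ 52 → Limited Seating Authorization not required.
(j) seating 68 < 198; is a sole proprietorship; does not operate vehicles for hire → Standard Permit not required.
(k) is a sole proprietorship (not: is a worker-owned cooperative) → Standard License not required.
(l) is a sole proprietorship (not: is a franchise of a national chain) → Annual License not required.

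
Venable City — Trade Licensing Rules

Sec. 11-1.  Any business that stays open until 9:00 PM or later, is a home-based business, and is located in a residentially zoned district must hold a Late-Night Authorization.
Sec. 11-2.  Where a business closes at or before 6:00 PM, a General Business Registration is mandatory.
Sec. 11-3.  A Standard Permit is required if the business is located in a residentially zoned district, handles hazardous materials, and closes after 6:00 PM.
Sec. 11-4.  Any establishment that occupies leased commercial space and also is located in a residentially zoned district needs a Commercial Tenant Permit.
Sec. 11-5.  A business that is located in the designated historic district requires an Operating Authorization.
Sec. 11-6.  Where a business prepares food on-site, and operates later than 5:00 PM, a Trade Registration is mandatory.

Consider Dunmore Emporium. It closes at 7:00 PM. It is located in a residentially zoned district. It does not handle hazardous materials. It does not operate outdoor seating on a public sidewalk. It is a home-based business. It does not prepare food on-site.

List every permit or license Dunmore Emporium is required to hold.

None

Sec. 11-1. closes 7:00 PM, at/before 9:00 PM; is a home-based business; is located in a residentially zoned district → Late-Night Authorization not required.
Sec. 11-2. closes 7:00 PM, after 6:00 PM → General Business Registration not required.
Sec. 11-3. is located in a residentially zoned district; does not handle hazardous materials; closes 7:00 PM, after 6:00 PM → Standard Permit not required.
Sec. 11-4. is a home-based business (not: occupies leased commercial space); is located in a residentially zoned district → Commercial Tenant Permit not required.
Sec. 11-5. is located in a residentially zoned district (not: is located in the designated historic district) → Operating Authorization not required.
Sec. 11-6. does not prepare food on-site; closes 7:00 PM, after 5:00 PM → Trade Registration not required.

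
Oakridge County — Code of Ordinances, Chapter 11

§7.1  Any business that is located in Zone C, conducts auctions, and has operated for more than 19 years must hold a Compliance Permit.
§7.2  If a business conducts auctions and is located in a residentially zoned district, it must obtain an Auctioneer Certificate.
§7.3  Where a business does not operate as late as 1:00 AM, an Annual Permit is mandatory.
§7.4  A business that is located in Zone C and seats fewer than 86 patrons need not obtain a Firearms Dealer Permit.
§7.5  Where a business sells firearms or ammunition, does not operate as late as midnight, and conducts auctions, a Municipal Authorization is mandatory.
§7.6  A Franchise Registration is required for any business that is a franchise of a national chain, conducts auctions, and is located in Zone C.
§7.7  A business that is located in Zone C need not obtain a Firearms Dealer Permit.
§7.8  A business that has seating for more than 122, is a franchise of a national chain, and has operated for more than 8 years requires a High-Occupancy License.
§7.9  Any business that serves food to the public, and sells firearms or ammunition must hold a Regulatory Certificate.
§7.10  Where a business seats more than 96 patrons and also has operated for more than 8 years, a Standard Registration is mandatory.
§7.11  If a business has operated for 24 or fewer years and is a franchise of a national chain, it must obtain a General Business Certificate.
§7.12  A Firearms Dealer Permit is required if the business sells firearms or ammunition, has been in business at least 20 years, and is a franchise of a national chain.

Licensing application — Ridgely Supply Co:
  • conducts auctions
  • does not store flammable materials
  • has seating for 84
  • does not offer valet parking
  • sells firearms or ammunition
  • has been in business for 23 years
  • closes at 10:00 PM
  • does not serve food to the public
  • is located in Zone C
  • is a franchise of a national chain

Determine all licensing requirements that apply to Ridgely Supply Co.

§7.1 is located in Zone C; conducts auctions; years in business 23 > 19 → Compliance Permit required.
§7.2 conducts auctions; is located in Zone C (not: is located in a residentially zoned district) → Auctioneer Certificate not required.
§7.3 closes 10:00 PM, at/before 1:00 AM → Annual Permit required.
§7.4 is located in Zone C; seating 84 < 86 → exempt from Firearms Dealer Permit.
§7.5 sells firearms or ammunition; closes 10:00 PM, at/before midnight; conducts auctions → Municipal Authorization required.
§7.6 is a franchise of a national chain; conducts auctions; is located in Zone C → Franchise Registration required.
§7.7 is located in Zone C → exempt from Firearms Dealer Permit.
§7.8 seating 84 ≤ 122; is a franchise of a national chain; years in business 23 > 8 → High-Occupancy License not required.
§7.9 does not serve food to the public; sells firearms or ammunition → Regulatory Certificate not required.
§7.10 seating 84 ≤ 96; years in business 23 > 8 → Standard Registration not required.
§7.11 years in business 23 ≤ 24; is a franchise of a national chain → General Business Certificate required.
§7.12 sells firearms or ammunition; years in business 23 ≥ 20; is a franchise of a national chain → Firearms Dealer Permit required.

Annual Permit, Compliance Permit, Franchise Registration, General Business Certificate, Municipal Authorization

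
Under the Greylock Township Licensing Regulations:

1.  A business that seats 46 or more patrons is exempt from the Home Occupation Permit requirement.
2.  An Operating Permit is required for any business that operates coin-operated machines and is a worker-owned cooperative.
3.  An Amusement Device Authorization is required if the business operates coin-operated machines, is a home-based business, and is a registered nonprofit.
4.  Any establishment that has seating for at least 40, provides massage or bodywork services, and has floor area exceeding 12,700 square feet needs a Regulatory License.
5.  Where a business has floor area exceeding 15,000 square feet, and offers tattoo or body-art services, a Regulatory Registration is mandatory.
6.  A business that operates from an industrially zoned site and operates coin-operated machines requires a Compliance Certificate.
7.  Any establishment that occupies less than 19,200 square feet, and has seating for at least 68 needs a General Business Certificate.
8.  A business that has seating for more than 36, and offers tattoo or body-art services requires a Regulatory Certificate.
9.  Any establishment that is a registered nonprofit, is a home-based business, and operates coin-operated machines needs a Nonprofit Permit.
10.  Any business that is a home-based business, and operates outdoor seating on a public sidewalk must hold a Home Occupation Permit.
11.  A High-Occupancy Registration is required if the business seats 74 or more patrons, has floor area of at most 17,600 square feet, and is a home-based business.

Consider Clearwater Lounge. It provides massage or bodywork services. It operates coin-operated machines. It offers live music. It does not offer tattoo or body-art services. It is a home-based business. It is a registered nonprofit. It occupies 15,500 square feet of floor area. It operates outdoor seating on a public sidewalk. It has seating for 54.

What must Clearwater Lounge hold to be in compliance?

1. seating 54 ≥ 46 → exempt from Home Occupation Permit.
2. operates coin-operated machines; is a registered nonprofit (not: is a worker-owned cooperative) → Operating Permit not required.
3. operates coin-operated machines; is a home-based business; is a registered nonprofit → Amusement Device Authorization required.
4. seating 54 ≥ 40; provides massage or bodywork services; floor area 15,500 square feet > 12,700 square feet → Regulatory License required.
5. floor area 15,500 square feet > 15,000 square feet; does not offer tattoo or body-art services → Regulatory Registration not required.
6. is a home-based business (not: operates from an industrially zoned site); operates coin-operated machines → Compliance Certificate not required.
7. floor area 15,500 square feet < 19,200 square feet; seating 54 < 68 → General Business Certificate not required.
8. seating 54 > 36; does not offer tattoo or body-art services → Regulatory Certificate not required.
9. is a registered nonprofit; is a home-based business; operates coin-operated machines → Nonprofit Permit required.
10. is a home-based business; operates outdoor seating on a public sidewalk → Home Occupation Permit required.
11. seating 54 < 74; floor area 15,500 square feet ≤ 17,600 square feet; is a home-based business → High-Occupancy Registration not required.

Amusement Device Authorization, Nonprofit Permit, Regulatory License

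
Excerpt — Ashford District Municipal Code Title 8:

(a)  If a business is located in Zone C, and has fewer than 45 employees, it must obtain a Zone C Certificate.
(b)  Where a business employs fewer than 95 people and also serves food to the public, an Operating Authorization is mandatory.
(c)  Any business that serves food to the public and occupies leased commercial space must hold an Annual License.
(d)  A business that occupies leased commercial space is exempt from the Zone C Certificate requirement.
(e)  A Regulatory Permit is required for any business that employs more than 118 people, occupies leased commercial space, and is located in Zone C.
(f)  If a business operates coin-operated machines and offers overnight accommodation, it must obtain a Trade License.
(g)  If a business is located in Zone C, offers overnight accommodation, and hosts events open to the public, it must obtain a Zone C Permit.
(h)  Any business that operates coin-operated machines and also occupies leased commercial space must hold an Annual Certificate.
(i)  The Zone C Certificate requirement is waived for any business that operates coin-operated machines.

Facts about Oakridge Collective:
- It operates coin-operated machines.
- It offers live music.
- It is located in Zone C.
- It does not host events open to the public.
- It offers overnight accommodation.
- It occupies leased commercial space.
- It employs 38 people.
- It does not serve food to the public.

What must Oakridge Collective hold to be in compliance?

Annual Certificate, Trade License

(a) is located in Zone C; employees 38 < 45 → Zone C Certificate required.
(b) employees 38 < 95; does not serve food to the public → Operating Authorization not required.
(c) does not serve food to the public; occupies leased commercial space → Annual License not required.
(d) occupies leased commercial space → exempt from Zone C Certificate.
(e) employees 38 ≤ 118; occupies leased commercial space; is located in Zone C → Regulatory Permit not required.
(f) operates coin-operated machines; offers overnight accommodation → Trade License required.
(g) is located in Zone C; offers overnight accommodation; does not host events open to the public → Zone C Permit not required.
(h) operates coin-operated machines; occupies leased commercial space → Annual Certificate required.
(i) operates coin-operated machines → exempt from Zone C Certificate.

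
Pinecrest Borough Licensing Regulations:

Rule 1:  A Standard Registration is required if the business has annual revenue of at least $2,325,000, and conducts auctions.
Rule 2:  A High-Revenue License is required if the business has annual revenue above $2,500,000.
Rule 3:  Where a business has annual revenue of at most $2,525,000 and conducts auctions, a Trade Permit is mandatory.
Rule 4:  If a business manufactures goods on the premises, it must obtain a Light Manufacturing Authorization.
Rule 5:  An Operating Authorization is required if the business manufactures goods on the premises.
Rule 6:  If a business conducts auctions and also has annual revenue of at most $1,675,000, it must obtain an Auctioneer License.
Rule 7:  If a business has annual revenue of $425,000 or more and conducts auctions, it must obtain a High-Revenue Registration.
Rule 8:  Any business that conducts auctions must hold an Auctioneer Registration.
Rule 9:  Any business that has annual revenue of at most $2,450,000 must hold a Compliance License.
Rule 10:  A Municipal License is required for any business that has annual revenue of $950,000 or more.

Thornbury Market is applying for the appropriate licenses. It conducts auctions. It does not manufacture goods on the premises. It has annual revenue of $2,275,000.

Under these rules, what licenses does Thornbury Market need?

Rule 1: revenue $2,275,000 < $2,325,000; conducts auctions → Standard Registration not required.
Rule 2: revenue $2,275,000 ≤ $2,500,000 → High-Revenue License not required.
Rule 3: revenue $2,275,000 ≤ $2,525,000; conducts auctions → Trade Permit required.
Rule 4: does not manufacture goods on the premises → Light Manufacturing Authorization not required.
Rule 5: does not manufacture goods on the premises → Operating Authorization not required.
Rule 6: conducts auctions; revenue $2,275,000 > $1,675,000 → Auctioneer License not required.
Rule 7: revenue $2,275,000 ≥ $425,000; conducts auctions → High-Revenue Registration required.
Rule 8: conducts auctions → Auctioneer Registration required.
Rule 9: revenue $2,275,000 ≤ $2,450,000 → Compliance License required.
Rule 10: revenue $2,275,000 ≥ $950,000 → Municipal License required.

Auctioneer Registration, Compliance License, High-Revenue Registration, Municipal License, Trade Permit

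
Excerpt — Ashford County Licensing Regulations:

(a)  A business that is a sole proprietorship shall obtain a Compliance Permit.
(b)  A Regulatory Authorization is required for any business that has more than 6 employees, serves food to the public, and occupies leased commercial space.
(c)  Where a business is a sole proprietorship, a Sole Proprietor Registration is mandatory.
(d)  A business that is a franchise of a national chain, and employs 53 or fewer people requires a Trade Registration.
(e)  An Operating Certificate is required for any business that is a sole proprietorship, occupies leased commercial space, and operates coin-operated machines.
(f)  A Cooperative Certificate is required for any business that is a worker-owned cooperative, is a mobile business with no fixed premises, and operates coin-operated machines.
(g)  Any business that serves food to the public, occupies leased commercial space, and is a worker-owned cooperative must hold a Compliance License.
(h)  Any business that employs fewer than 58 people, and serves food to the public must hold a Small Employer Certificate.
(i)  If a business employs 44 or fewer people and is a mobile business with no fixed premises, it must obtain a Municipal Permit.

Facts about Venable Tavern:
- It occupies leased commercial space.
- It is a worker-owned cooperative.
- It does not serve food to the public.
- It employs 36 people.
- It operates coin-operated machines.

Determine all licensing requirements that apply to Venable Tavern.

None

(a) is a worker-owned cooperative (not: is a sole proprietorship) → Compliance Permit not required.
(b) employees 36 > 6; does not serve food to the public; occupies leased commercial space → Regulatory Authorization not required.
(c) is a worker-owned cooperative (not: is a sole proprietorship) → Sole Proprietor Registration not required.
(d) is a worker-owned cooperative (not: is a franchise of a national chain); employees 36 ≤ 53 → Trade Registration not required.
(e) is a worker-owned cooperative (not: is a sole proprietorship); occupies leased commercial space; operates coin-operated machines → Operating Certificate not required.
(f) is a worker-owned cooperative; occupies leased commercial space (not: is a mobile business with no fixed premises); operates coin-operated machines → Cooperative Certificate not required.
(g) does not serve food to the public; occupies leased commercial space; is a worker-owned cooperative → Compliance License not required.
(h) employees 36 < 58; does not serve food to the public → Small Employer Certificate not required.
(i) employees 36 ≤ 44; occupies leased commercial space (not: is a mobile business with no fixed premises) → Municipal Permit not required.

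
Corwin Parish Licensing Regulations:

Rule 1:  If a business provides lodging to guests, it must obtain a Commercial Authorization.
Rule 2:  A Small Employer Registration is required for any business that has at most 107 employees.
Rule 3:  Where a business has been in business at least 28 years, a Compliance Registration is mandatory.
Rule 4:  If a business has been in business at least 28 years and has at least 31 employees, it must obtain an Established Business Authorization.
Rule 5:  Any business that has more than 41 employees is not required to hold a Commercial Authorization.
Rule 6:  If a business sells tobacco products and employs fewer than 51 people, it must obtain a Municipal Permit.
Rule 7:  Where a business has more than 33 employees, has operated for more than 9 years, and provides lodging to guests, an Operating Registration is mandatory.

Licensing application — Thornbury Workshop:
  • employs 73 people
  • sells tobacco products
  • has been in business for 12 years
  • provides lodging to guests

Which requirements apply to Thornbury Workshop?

Operating Registration, Small Employer Registration

Rule 1: provides lodging to guests → Commercial Authorization required.
Rule 2: employees 73 ≤ 107 → Small Employer Registration required.
Rule 3: years in business 12 < 28 → Compliance Registration not required.
Rule 4: years in business 12 < 28; employees 73 ≥ 31 → Established Business Authorization not required.
Rule 5: employees 73 > 41 → exempt from Commercial Authorization.
Rule 6: sells tobacco products; employees 73 ≥ 51 → Municipal Permit not required.
Rule 7: employees 73 > 33; years in business 12 > 9; provides lodging to guests → Operating Registration required.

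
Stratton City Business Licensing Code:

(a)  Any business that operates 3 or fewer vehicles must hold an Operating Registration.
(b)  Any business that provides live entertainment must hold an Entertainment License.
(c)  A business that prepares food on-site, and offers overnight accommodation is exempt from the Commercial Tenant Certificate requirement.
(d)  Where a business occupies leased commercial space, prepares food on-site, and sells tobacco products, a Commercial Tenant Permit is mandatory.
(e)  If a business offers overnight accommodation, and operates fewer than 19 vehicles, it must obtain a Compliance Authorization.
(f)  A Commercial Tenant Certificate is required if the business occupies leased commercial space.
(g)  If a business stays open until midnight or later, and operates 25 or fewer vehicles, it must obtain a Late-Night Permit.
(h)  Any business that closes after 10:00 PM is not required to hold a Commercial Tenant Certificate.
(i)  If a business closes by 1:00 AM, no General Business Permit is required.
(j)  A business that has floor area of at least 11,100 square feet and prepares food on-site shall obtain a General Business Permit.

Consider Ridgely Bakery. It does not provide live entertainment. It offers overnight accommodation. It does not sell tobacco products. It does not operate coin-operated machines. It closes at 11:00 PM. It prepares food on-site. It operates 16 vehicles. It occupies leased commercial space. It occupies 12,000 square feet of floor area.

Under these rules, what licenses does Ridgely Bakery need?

(a) vehicles 16 > 3 → Operating Registration not required.
(b) does not provide live entertainment → Entertainment License not required.
(c) prepares food on-site; offers overnight accommodation → exempt from Commercial Tenant Certificate.
(d) occupies leased commercial space; prepares food on-site; does not sell tobacco products → Commercial Tenant Permit not required.
(e) offers overnight accommodation; vehicles 16 < 19 → Compliance Authorization required.
(f) occupies leased commercial space → Commercial Tenant Certificate required.
(g) closes 11:00 PM, at/before midnight; vehicles 16 ≤ 25 → Late-Night Permit not required.
(h) closes 11:00 PM, after 10:00 PM → exempt from Commercial Tenant Certificate.
(i) closes 11:00 PM, at/before 1:00 AM → exempt from General Business Permit.
(j) floor area 12,000 square feet ≥ 11,100 square feet; prepares food on-site → General Business Permit required.

Compliance Authorization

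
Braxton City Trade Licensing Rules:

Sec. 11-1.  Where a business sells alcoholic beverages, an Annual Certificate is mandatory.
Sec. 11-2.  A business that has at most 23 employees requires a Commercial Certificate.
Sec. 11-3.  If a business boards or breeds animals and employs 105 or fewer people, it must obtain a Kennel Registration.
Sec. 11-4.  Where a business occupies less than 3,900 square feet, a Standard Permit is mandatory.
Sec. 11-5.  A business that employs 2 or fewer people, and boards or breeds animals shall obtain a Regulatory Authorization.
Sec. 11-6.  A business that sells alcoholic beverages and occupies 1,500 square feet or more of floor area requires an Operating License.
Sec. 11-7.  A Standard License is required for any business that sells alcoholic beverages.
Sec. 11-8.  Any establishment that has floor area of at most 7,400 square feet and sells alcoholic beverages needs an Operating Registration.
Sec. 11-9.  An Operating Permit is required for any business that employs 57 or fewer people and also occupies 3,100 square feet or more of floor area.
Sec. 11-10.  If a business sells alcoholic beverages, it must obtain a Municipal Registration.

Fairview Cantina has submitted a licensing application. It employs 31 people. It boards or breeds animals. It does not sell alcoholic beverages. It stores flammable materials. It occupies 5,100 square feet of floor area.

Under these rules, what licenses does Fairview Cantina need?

Kennel Registration, Operating Permit

Sec. 11-1. does not sell alcoholic beverages → Annual Certificate not required.
Sec. 11-2. employees 31 > 23 → Commercial Certificate not required.
Sec. 11-3. boards or breeds animals; employees 31 ≤ 105 → Kennel Registration required.
Sec. 11-4. floor area 5,100 square feet ≥ 3,900 square feet → Standard Permit not required.
Sec. 11-5. employees 31 > 2; boards or breeds animals → Regulatory Authorization not required.
Sec. 11-6. does not sell alcoholic beverages; floor area 5,100 square feet ≥ 1,500 square feet → Operating License not required.
Sec. 11-7. does not sell alcoholic beverages → Standard License not required.
Sec. 11-8. floor area 5,100 square feet ≤ 7,400 square feet; does not sell alcoholic beverages → Operating Registration not required.
Sec. 11-9. employees 31 ≤ 57; floor area 5,100 square feet ≥ 3,100 square feet → Operating Permit required.
Sec. 11-10. does not sell alcoholic beverages → Municipal Registration not required.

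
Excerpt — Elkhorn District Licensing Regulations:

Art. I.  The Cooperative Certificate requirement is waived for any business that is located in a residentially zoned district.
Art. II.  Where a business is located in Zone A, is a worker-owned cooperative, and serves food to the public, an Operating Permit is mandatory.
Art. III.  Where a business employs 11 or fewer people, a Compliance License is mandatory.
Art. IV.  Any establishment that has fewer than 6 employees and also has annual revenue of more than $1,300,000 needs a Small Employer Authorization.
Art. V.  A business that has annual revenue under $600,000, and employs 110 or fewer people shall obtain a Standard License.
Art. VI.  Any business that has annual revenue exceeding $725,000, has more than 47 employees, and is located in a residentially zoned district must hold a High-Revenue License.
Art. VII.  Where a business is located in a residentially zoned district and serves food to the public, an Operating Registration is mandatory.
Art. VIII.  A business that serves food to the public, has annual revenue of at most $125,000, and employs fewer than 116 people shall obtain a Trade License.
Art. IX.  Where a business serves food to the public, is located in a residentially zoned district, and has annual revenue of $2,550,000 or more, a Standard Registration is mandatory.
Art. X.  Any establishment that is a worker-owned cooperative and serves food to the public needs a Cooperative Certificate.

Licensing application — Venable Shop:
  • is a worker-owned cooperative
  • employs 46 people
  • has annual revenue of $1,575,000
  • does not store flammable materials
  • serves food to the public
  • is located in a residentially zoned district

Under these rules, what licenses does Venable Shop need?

Art. I. is located in a residentially zoned district → exempt from Cooperative Certificate.
Art. II. is located in a residentially zoned district (not: is located in Zone A); is a worker-owned cooperative; serves food to the public → Operating Permit not required.
Art. III. employees 46 > 11 → Compliance License not required.
Art. IV. employees 46 ≥ 6; revenue $1,575,000 > $1,300,000 → Small Employer Authorization not required.
Art. V. revenue $1,575,000 ≥ $600,000; employees 46 ≤ 110 → Standard License not required.
Art. VI. revenue $1,575,000 > $725,000; employees 46 ≤ 47; is located in a residentially zoned district → High-Revenue License not required.
Art. VII. is located in a residentially zoned district; serves food to the public → Operating Registration required.
Art. VIII. serves food to the public; revenue $1,575,000 > $125,000; employees 46 < 116 → Trade License not required.
Art. IX. serves food to the public; is located in a residentially zoned district; revenue $1,575,000 < $2,550,000 → Standard Registration not required.
Art. X. is a worker-owned cooperative; serves food to the public → Cooperative Certificate required.

Operating Registration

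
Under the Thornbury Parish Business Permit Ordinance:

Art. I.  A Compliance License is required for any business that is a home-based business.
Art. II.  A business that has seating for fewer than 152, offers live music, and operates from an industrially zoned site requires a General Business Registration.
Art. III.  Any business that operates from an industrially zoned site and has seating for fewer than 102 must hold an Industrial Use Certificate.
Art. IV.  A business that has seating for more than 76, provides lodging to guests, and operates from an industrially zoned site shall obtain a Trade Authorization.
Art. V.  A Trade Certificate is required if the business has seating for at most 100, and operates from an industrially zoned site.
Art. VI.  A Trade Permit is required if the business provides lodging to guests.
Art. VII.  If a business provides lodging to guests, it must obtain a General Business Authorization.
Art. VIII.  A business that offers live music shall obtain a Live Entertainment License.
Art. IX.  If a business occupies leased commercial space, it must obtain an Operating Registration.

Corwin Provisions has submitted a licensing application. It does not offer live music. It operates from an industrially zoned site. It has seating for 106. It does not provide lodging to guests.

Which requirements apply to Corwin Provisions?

None

Art. I. operates from an industrially zoned site (not: is a home-based business) → Compliance License not required.
Art. II. seating 106 < 152; does not offer live music; operates from an industrially zoned site → General Business Registration not required.
Art. III. operates from an industrially zoned site; seating 106 ≥ 102 → Industrial Use Certificate not required.
Art. IV. seating 106 > 76; does not provide lodging to guests; operates from an industrially zoned site → Trade Authorization not required.
Art. V. seating 106 > 100; operates from an industrially zoned site → Trade Certificate not required.
Art. VI. does not provide lodging to guests → Trade Permit not required.
Art. VII. does not provide lodging to guests → General Business Authorization not required.
Art. VIII. does not offer live music → Live Entertainment License not required.
Art. IX. operates from an industrially zoned site (not: occupies leased commercial space) → Operating Registration not required.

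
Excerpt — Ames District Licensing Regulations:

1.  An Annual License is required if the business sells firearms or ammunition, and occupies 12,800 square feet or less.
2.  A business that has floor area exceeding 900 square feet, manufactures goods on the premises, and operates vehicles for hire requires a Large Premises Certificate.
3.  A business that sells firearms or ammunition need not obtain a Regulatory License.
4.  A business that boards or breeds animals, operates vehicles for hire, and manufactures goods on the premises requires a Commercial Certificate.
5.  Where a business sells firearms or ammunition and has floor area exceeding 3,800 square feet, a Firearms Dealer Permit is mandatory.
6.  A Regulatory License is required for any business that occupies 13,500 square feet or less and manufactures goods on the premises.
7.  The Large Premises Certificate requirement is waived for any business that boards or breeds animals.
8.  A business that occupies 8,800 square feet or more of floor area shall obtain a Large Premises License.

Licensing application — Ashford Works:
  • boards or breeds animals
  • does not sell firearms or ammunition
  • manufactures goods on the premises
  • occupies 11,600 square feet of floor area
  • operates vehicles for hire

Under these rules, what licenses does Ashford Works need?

1. does not sell firearms or ammunition; floor area 11,600 square feet ≤ 12,800 square feet → Annual License not required.
2. floor area 11,600 square feet > 900 square feet; manufactures goods on the premises; operates vehicles for hire → Large Premises Certificate required.
3. does not sell firearms or ammunition → Regulatory License exemption does not apply.
4. boards or breeds animals; operates vehicles for hire; manufactures goods on the premises → Commercial Certificate required.
5. does not sell firearms or ammunition; floor area 11,600 square feet > 3,800 square feet → Firearms Dealer Permit not required.
6. floor area 11,600 square feet ≤ 13,500 square feet; manufactures goods on the premises → Regulatory License required.
7. boards or breeds animals → exempt from Large Premises Certificate.
8. floor area 11,600 square feet ≥ 8,800 square feet → Large Premises License required.

Commercial Certificate, Large Premises License, Regulatory License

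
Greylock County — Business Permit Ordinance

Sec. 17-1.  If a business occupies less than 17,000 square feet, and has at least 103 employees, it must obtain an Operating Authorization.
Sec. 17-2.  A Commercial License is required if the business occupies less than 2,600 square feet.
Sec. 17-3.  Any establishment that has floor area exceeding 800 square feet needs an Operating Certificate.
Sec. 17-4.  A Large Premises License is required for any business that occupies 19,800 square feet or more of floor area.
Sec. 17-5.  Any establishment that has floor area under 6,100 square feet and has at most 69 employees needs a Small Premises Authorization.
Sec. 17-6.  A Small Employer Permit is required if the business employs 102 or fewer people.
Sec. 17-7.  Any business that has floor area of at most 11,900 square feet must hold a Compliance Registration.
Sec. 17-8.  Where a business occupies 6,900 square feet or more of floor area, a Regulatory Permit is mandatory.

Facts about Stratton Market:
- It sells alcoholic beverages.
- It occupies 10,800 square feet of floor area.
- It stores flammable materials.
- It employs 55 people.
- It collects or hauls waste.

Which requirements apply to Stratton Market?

Compliance Registration, Operating Certificate, Regulatory Permit, Small Employer Permit

Sec. 17-1. floor area 10,800 square feet < 17,000 square feet; employees 55 < 103 → Operating Authorization not required.
Sec. 17-2. floor area 10,800 square feet ≥ 2,600 square feet → Commercial License not required.
Sec. 17-3. floor area 10,800 square feet > 800 square feet → Operating Certificate required.
Sec. 17-4. floor area 10,800 square feet < 19,800 square feet → Large Premises License not required.
Sec. 17-5. floor area 10,800 square feet ≥ 6,100 square feet; employees 55 ≤ 69 → Small Premises Authorization not required.
Sec. 17-6. employees 55 ≤ 102 → Small Employer Permit required.
Sec. 17-7. floor area 10,800 square feet ≤ 11,900 square feet → Compliance Registration required.
Sec. 17-8. floor area 10,800 square feet ≥ 6,900 square feet → Regulatory Permit required.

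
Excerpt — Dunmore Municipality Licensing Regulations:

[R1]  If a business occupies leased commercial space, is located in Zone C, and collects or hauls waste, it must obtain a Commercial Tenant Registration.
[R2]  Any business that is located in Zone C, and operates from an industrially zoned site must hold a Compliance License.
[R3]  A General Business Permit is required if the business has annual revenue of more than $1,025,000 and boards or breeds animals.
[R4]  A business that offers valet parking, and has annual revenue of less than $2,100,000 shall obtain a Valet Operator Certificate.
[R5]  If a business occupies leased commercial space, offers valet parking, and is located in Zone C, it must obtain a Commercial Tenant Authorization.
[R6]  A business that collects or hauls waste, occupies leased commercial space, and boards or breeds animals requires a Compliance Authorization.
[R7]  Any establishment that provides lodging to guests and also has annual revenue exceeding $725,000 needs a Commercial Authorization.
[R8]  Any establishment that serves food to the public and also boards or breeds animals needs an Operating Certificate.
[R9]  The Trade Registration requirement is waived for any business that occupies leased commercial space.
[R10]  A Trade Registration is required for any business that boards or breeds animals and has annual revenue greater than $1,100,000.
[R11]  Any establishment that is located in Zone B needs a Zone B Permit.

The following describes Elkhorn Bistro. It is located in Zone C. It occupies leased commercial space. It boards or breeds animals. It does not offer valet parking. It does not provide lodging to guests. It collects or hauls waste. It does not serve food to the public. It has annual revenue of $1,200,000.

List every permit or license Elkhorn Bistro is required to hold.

Commercial Tenant Registration, Compliance Authorization, General Business Permit

[R1] occupies leased commercial space; is located in Zone C; collects or hauls waste → Commercial Tenant Registration required.
[R2] is located in Zone C; occupies leased commercial space (not: operates from an industrially zoned site) → Compliance License not required.
[R3] revenue $1,200,000 > $1,025,000; boards or breeds animals → General Business Permit required.
[R4] does not offer valet parking; revenue $1,200,000 < $2,100,000 → Valet Operator Certificate not required.
[R5] occupies leased commercial space; does not offer valet parking; is located in Zone C → Commercial Tenant Authorization not required.
[R6] collects or hauls waste; occupies leased commercial space; boards or breeds animals → Compliance Authorization required.
[R7] does not provide lodging to guests; revenue $1,200,000 > $725,000 → Commercial Authorization not required.
[R8] does not serve food to the public; boards or breeds animals → Operating Certificate not required.
[R9] occupies leased commercial space → exempt from Trade Registration.
[R10] boards or breeds animals; revenue $1,200,000 > $1,100,000 → Trade Registration required.
[R11] is located in Zone C (not: is located in Zone B) → Zone B Permit not required.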